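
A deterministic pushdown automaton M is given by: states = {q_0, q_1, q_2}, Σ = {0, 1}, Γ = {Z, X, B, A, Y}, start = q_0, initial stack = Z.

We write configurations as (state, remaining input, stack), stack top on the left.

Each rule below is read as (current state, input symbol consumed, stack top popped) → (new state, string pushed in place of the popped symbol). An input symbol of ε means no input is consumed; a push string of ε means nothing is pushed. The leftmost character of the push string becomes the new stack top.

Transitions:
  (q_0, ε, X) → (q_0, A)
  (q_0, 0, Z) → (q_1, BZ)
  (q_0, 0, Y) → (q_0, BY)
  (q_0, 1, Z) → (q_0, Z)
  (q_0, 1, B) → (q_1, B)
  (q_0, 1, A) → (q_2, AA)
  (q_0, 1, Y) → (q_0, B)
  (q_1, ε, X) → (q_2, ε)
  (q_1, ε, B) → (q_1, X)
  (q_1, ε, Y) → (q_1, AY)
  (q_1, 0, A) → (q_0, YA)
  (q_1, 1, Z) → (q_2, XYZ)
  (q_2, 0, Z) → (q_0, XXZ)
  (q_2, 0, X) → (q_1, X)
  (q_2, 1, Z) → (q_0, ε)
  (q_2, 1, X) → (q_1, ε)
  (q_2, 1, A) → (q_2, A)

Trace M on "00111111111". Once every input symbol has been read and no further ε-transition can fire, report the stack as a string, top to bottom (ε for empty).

(q_0, 00111111111, Z) ⊢ (q_1, 0111111111, BZ) ⊢ (q_1, 0111111111, XZ) ⊢ (q_2, 0111111111, Z) ⊢ (q_0, 111111111, XXZ) ⊢ (q_0, 111111111, AXZ) ⊢ (q_2, 11111111, AAXZ) ⊢ (q_2, 1111111, AAXZ) ⊢ (q_2, 111111, AAXZ) ⊢ (q_2, 11111, AAXZ) ⊢ (q_2, 1111, AAXZ) ⊢ (q_2, 111, AAXZ) ⊢ (q_2, 11, AAXZ) ⊢ (q_2, 1, AAXZ) ⊢ (q_2, ε, AAXZ)
All input consumed in state q_2 with stack AAXZ.

AAXZ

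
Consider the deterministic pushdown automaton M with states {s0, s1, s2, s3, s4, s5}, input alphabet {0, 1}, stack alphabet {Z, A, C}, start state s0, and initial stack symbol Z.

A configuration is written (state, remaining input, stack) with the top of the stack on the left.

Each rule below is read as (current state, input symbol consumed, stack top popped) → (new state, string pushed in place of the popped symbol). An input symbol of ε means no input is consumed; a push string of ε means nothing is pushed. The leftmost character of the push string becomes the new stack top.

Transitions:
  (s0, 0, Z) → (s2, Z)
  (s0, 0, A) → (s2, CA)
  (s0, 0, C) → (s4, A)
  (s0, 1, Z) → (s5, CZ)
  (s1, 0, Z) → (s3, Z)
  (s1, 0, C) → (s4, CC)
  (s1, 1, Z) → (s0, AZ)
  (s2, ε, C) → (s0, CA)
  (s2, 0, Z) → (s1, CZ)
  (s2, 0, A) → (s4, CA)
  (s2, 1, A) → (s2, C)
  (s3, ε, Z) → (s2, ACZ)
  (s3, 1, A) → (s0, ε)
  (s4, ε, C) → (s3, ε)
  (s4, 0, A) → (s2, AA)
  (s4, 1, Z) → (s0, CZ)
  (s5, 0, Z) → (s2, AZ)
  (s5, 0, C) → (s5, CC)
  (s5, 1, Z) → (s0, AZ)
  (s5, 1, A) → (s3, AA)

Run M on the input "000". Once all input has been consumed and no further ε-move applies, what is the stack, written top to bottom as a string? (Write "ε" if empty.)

(s0, 000, Z)
  read 0, top Z: go to s2, push Z → (s2, 00, Z)
  read 0, top Z: go to s1, push CZ → (s1, 0, CZ)
  read 0, top C: go to s4, push CC → (s4, ε, CCZ)
  ε-move, top C: go to s3, push ε → (s3, ε, CZ)
All input consumed in state s3 with stack CZ.

CZ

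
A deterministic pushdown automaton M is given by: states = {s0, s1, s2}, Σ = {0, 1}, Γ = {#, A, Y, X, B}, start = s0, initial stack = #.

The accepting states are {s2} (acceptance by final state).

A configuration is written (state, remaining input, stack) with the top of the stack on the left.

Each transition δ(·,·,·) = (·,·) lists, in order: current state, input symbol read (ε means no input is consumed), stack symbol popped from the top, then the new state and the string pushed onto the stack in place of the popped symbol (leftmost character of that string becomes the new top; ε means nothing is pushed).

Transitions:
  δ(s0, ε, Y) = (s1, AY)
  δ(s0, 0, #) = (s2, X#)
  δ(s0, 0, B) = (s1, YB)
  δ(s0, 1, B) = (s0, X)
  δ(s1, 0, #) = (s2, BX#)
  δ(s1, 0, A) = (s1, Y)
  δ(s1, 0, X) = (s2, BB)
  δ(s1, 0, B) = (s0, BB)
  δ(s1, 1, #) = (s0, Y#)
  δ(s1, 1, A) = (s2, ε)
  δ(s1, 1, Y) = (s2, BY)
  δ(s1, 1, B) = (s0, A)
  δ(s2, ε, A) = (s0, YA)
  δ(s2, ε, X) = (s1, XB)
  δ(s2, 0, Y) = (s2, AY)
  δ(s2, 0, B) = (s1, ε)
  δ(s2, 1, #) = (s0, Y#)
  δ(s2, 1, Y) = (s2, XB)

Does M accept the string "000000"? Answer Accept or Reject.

Reject

(s0, 000000, #) ⊢ (s2, 00000, X#) ⊢ (s1, 00000, XB#) ⊢ (s2, 0000, BBB#) ⊢ (s1, 000, BB#) ⊢ (s0, 00, BBB#) ⊢ (s1, 0, YBBB#)
No transition applies at (s1, 0, YBBB#); input not fully consumed.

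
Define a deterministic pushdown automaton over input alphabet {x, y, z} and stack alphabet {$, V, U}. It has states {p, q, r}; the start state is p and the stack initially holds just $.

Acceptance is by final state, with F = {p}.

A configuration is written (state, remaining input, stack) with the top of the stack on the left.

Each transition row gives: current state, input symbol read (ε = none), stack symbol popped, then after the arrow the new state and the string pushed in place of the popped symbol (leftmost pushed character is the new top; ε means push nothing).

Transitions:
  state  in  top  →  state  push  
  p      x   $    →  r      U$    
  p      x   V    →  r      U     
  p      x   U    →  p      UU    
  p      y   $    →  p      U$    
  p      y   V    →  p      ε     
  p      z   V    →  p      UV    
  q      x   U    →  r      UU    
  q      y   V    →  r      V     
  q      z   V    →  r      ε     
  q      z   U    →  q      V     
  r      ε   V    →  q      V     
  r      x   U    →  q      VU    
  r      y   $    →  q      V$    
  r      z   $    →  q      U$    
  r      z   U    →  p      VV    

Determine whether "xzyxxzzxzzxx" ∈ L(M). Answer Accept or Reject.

Accept

(p, xzyxxzzxzzxx, $)
  read x, top $: go to r, push U$ → (r, zyxxzzxzzxx, U$)
  read z, top U: go to p, push VV → (p, yxxzzxzzxx, VV$)
  read y, top V: go to p, push ε → (p, xxzzxzzxx, V$)
  read x, top V: go to r, push U → (r, xzzxzzxx, U$)
  read x, top U: go to q, push VU → (q, zzxzzxx, VU$)
  read z, top V: go to r, push ε → (r, zxzzxx, U$)
  read z, top U: go to p, push VV → (p, xzzxx, VV$)
  read x, top V: go to r, push U → (r, zzxx, UV$)
  read z, top U: go to p, push VV → (p, zxx, VVV$)
  read z, top V: go to p, push UV → (p, xx, UVVV$)
  read x, top U: go to p, push UU → (p, x, UUVVV$)
  read x, top U: go to p, push UU → (p, ε, UUUVVV$)
All input consumed; state p ∈ F.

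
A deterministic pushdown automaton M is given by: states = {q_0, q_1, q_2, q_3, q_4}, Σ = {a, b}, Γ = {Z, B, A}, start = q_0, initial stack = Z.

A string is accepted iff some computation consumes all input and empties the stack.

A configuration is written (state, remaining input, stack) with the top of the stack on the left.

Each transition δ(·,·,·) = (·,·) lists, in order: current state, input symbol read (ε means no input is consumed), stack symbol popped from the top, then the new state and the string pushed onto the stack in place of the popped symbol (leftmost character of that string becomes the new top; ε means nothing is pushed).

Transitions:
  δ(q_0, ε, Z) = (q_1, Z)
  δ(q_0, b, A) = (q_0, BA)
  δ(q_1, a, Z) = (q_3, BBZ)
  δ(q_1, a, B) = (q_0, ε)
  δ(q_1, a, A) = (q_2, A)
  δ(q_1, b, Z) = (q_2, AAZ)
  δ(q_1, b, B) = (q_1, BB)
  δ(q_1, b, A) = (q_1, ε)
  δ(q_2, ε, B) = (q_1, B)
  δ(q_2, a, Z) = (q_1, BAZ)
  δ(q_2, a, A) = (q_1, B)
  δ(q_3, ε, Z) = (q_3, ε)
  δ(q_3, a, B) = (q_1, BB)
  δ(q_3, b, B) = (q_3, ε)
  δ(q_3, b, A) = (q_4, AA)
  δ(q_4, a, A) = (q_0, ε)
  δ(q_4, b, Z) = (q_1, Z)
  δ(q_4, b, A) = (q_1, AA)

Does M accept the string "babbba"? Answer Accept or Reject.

Reject

(q_0, babbba, Z)
  ε-move, top Z: go to q_1, push Z → (q_1, babbba, Z)
  read b, top Z: go to q_2, push AAZ → (q_2, abbba, AAZ)
  read a, top A: go to q_1, push B → (q_1, bbba, BAZ)
  read b, top B: go to q_1, push BB → (q_1, bba, BBAZ)
  read b, top B: go to q_1, push BB → (q_1, ba, BBBAZ)
  read b, top B: go to q_1, push BB → (q_1, a, BBBBAZ)
  read a, top B: go to q_0, push ε → (q_0, ε, BBBAZ)
All input consumed; stack is BBBAZ, not empty, and no further ε-move applies.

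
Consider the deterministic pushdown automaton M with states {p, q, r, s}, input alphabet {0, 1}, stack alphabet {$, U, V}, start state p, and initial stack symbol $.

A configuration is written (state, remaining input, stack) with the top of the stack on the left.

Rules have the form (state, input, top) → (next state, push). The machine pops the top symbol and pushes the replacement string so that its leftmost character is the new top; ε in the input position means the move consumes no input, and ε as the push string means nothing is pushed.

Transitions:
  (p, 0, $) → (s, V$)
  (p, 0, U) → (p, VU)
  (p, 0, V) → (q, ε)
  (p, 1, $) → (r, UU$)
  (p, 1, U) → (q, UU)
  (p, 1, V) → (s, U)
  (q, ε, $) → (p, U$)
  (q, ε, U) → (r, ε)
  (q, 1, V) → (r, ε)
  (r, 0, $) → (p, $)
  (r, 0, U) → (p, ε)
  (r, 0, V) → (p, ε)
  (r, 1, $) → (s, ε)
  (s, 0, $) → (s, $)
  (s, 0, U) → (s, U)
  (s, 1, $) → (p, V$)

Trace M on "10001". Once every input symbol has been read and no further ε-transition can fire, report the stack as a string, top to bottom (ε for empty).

ε

(p, 10001, $)
  read 1, top $: go to r, push UU$ → (r, 0001, UU$)
  read 0, top U: go to p, push ε → (p, 001, U$)
  read 0, top U: go to p, push VU → (p, 01, VU$)
  read 0, top V: go to q, push ε → (q, 1, U$)
  ε-move, top U: go to r, push ε → (r, 1, $)
  read 1, top $: go to s, push ε → (s, ε, ε)
All input consumed in state s with stack ε.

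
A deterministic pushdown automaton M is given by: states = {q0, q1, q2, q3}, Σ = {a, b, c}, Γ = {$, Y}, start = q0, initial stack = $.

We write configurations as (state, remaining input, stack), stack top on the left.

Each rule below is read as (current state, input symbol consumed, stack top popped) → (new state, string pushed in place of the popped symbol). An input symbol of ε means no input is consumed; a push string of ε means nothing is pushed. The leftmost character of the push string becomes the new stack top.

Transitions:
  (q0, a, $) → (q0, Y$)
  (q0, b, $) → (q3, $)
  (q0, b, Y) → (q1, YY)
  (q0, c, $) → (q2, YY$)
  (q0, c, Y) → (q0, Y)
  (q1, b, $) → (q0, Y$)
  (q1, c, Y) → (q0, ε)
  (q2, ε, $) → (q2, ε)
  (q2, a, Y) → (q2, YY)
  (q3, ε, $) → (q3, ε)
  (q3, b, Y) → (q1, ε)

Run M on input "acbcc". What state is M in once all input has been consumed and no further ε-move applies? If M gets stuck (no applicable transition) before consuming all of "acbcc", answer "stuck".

q0

(q0, acbcc, $)
  read a, top $: go to q0, push Y$ → (q0, cbcc, Y$)
  read c, top Y: go to q0, push Y → (q0, bcc, Y$)
  read b, top Y: go to q1, push YY → (q1, cc, YY$)
  read c, top Y: go to q0, push ε → (q0, c, Y$)
  read c, top Y: go to q0, push Y → (q0, ε, Y$)
All input consumed; M is in state q0.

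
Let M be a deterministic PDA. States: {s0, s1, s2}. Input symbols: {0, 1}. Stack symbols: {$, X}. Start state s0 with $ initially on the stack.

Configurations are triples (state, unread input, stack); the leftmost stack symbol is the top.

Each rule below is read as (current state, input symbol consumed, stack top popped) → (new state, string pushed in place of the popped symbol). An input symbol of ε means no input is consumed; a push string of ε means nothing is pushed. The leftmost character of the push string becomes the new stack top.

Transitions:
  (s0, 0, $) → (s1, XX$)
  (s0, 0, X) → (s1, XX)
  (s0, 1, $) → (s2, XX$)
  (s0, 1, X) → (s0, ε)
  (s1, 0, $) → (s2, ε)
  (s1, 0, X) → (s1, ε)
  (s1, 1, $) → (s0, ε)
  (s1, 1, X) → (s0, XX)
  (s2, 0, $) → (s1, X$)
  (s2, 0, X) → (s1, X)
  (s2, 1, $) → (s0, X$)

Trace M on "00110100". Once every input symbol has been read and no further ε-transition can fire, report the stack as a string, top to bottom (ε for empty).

(s0, 00110100, $) ⊢ (s1, 0110100, XX$) ⊢ (s1, 110100, X$) ⊢ (s0, 10100, XX$) ⊢ (s0, 0100, X$) ⊢ (s1, 100, XX$) ⊢ (s0, 00, XXX$) ⊢ (s1, 0, XXXX$) ⊢ (s1, ε, XXX$)
All input consumed in state s1 with stack XXX$.

XXX$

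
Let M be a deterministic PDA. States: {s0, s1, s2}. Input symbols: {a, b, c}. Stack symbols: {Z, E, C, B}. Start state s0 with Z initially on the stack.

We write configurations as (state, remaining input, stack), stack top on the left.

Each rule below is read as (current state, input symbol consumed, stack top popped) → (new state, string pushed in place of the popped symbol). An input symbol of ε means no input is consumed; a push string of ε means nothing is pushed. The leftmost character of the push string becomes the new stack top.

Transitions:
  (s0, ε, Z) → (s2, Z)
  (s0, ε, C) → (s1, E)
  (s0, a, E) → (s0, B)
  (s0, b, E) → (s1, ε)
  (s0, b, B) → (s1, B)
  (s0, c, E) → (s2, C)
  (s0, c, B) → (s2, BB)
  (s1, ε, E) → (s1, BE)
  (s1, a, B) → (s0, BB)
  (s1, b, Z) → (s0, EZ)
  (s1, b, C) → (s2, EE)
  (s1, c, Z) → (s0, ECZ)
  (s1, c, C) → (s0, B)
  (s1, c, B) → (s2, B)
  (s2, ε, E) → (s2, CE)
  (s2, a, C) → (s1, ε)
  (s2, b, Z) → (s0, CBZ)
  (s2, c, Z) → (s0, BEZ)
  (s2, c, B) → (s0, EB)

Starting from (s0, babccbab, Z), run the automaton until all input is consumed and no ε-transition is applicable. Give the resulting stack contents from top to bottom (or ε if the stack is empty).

BBBEBZ

(s0, babccbab, Z)
  ε-move, top Z: go to s2, push Z → (s2, babccbab, Z)
  read b, top Z: go to s0, push CBZ → (s0, abccbab, CBZ)
  ε-move, top C: go to s1, push E → (s1, abccbab, EBZ)
  ε-move, top E: go to s1, push BE → (s1, abccbab, BEBZ)
  read a, top B: go to s0, push BB → (s0, bccbab, BBEBZ)
  read b, top B: go to s1, push B → (s1, ccbab, BBEBZ)
  read c, top B: go to s2, push B → (s2, cbab, BBEBZ)
  read c, top B: go to s0, push EB → (s0, bab, EBBEBZ)
  read b, top E: go to s1, push ε → (s1, ab, BBEBZ)
  read a, top B: go to s0, push BB → (s0, b, BBBEBZ)
  read b, top B: go to s1, push B → (s1, ε, BBBEBZ)
All input consumed in state s1 with stack BBBEBZ.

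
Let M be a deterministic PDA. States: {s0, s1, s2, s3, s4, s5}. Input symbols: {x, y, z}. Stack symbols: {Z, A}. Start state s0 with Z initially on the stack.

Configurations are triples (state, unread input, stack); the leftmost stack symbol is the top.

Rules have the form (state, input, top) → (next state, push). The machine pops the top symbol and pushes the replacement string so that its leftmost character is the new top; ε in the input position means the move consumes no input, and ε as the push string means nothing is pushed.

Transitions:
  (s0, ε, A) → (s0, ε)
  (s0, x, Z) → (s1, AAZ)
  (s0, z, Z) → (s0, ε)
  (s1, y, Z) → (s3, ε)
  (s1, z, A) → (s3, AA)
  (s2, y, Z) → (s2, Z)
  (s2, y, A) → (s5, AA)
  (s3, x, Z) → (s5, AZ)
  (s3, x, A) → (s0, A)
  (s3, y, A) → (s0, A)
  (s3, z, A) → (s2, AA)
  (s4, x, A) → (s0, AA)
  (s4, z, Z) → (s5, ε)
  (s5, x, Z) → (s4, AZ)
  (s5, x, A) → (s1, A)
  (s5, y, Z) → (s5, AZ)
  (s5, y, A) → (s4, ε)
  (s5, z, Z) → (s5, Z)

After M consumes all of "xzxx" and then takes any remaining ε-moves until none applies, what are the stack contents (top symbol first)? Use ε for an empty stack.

(s0, xzxx, Z)
  read x, top Z: go to s1, push AAZ → (s1, zxx, AAZ)
  read z, top A: go to s3, push AA → (s3, xx, AAAZ)
  read x, top A: go to s0, push A → (s0, x, AAAZ)
  ε-move, top A: go to s0, push ε → (s0, x, AAZ)
  ε-move, top A: go to s0, push ε → (s0, x, AZ)
  ε-move, top A: go to s0, push ε → (s0, x, Z)
  read x, top Z: go to s1, push AAZ → (s1, ε, AAZ)
All input consumed in state s1 with stack AAZ.

AAZ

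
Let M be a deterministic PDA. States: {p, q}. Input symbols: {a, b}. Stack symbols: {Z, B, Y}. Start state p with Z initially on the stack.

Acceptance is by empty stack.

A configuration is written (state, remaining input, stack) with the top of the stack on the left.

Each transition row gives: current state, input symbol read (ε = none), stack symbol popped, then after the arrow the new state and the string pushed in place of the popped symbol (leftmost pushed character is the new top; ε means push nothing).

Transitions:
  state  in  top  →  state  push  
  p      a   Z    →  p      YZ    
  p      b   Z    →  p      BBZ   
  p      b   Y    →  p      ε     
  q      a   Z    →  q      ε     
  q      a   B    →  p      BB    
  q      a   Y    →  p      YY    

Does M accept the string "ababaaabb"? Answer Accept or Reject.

(p, ababaaabb, Z) ⊢ (p, babaaabb, YZ) ⊢ (p, abaaabb, Z) ⊢ (p, baaabb, YZ) ⊢ (p, aaabb, Z) ⊢ (p, aabb, YZ)
No transition applies at (p, aabb, YZ); input not fully consumed.

Reject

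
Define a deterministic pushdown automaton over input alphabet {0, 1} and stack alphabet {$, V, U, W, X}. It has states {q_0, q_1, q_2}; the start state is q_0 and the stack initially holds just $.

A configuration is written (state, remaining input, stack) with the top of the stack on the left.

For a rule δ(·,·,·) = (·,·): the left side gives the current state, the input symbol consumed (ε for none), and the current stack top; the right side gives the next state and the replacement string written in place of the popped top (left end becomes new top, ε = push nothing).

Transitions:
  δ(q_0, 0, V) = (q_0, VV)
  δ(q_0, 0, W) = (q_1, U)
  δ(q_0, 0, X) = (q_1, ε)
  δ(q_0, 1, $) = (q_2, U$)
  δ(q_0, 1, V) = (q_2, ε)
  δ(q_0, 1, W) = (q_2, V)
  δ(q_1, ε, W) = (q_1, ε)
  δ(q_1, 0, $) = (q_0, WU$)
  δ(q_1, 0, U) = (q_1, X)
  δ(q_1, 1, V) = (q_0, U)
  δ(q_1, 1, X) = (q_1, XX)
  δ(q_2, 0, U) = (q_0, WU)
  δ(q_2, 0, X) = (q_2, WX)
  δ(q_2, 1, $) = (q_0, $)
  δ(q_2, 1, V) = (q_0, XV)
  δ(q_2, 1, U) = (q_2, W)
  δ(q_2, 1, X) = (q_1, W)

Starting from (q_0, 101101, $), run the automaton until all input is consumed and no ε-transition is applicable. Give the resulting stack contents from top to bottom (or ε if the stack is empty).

(q_0, 101101, $)
  read 1, top $: go to q_2, push U$ → (q_2, 01101, U$)
  read 0, top U: go to q_0, push WU → (q_0, 1101, WU$)
  read 1, top W: go to q_2, push V → (q_2, 101, VU$)
  read 1, top V: go to q_0, push XV → (q_0, 01, XVU$)
  read 0, top X: go to q_1, push ε → (q_1, 1, VU$)
  read 1, top V: go to q_0, push U → (q_0, ε, UU$)
All input consumed in state q_0 with stack UU$.

UU$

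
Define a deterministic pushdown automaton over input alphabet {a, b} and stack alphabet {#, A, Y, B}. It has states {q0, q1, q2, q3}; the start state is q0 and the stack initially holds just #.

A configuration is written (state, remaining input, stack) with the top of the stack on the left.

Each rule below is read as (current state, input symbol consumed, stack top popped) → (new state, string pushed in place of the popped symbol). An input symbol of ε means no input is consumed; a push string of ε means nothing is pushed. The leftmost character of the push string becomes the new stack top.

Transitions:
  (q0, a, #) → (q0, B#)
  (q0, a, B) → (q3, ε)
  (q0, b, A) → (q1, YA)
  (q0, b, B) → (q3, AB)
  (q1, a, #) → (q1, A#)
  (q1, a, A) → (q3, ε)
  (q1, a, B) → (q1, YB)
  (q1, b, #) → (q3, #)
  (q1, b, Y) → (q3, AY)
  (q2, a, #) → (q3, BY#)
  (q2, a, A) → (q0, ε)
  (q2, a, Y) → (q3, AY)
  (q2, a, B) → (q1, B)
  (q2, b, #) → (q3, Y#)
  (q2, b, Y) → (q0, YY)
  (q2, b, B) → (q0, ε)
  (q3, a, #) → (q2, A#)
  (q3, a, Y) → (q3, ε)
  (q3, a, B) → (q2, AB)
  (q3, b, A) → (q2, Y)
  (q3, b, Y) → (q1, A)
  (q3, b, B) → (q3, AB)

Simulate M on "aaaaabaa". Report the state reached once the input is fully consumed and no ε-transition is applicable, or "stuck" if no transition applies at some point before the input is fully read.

stuck

(q0, aaaaabaa, #)
  read a, top #: go to q0, push B# → (q0, aaaabaa, B#)
  read a, top B: go to q3, push ε → (q3, aaabaa, #)
  read a, top #: go to q2, push A# → (q2, aabaa, A#)
  read a, top A: go to q0, push ε → (q0, abaa, #)
  read a, top #: go to q0, push B# → (q0, baa, B#)
  read b, top B: go to q3, push AB → (q3, aa, AB#)
No transition for (q3, a, top A); M blocks with input aa remaining.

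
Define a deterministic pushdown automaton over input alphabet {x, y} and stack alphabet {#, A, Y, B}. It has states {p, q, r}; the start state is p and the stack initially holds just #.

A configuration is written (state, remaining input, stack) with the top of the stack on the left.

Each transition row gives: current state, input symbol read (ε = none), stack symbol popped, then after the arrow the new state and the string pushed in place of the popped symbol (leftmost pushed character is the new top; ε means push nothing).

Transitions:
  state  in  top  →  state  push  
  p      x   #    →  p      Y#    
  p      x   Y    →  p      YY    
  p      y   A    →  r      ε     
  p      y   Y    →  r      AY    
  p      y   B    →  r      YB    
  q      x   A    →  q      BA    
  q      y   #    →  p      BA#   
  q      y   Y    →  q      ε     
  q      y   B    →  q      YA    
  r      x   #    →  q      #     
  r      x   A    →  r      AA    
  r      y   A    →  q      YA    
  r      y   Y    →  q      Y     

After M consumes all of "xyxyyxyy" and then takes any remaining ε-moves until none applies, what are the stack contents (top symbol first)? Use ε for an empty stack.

AAAY#

(p, xyxyyxyy, #)
  read x, top #: go to p, push Y# → (p, yxyyxyy, Y#)
  read y, top Y: go to r, push AY → (r, xyyxyy, AY#)
  read x, top A: go to r, push AA → (r, yyxyy, AAY#)
  read y, top A: go to q, push YA → (q, yxyy, YAAY#)
  read y, top Y: go to q, push ε → (q, xyy, AAY#)
  read x, top A: go to q, push BA → (q, yy, BAAY#)
  read y, top B: go to q, push YA → (q, y, YAAAY#)
  read y, top Y: go to q, push ε → (q, ε, AAAY#)
All input consumed in state q with stack AAAY#.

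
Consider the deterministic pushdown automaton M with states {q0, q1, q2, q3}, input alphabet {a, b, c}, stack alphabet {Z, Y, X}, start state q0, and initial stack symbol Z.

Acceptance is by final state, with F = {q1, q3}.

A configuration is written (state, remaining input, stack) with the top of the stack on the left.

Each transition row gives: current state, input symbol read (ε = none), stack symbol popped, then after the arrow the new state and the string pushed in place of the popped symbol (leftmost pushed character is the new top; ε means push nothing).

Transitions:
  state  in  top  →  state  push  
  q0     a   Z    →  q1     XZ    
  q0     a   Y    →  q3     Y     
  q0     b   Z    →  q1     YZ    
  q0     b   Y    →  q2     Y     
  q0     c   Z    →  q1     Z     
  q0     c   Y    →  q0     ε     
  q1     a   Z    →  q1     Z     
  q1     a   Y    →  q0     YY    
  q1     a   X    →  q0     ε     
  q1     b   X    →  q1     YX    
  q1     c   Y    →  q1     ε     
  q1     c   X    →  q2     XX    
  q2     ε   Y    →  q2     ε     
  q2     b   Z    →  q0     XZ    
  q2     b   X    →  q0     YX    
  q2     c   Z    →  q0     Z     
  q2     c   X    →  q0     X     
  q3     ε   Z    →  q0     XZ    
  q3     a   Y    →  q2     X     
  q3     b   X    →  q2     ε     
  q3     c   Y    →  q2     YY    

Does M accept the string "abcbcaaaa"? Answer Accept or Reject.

Accept

(q0, abcbcaaaa, Z)
  read a, top Z: go to q1, push XZ → (q1, bcbcaaaa, XZ)
  read b, top X: go to q1, push YX → (q1, cbcaaaa, YXZ)
  read c, top Y: go to q1, push ε → (q1, bcaaaa, XZ)
  read b, top X: go to q1, push YX → (q1, caaaa, YXZ)
  read c, top Y: go to q1, push ε → (q1, aaaa, XZ)
  read a, top X: go to q0, push ε → (q0, aaa, Z)
  read a, top Z: go to q1, push XZ → (q1, aa, XZ)
  read a, top X: go to q0, push ε → (q0, a, Z)
  read a, top Z: go to q1, push XZ → (q1, ε, XZ)
All input consumed; state q1 ∈ F.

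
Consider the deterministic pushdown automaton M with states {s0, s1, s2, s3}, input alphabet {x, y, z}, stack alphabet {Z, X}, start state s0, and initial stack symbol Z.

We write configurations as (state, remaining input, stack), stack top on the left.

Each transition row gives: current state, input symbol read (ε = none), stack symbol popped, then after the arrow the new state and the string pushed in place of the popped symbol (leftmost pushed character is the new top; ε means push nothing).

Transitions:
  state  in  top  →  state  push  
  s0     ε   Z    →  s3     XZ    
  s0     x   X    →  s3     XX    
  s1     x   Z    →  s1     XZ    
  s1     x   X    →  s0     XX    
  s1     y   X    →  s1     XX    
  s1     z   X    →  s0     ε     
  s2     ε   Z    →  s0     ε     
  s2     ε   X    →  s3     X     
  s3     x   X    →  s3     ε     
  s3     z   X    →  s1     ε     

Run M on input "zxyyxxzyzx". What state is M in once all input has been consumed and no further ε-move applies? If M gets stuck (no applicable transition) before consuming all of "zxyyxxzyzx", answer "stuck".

(s0, zxyyxxzyzx, Z)
  ε-move, top Z: go to s3, push XZ → (s3, zxyyxxzyzx, XZ)
  read z, top X: go to s1, push ε → (s1, xyyxxzyzx, Z)
  read x, top Z: go to s1, push XZ → (s1, yyxxzyzx, XZ)
  read y, top X: go to s1, push XX → (s1, yxxzyzx, XXZ)
  read y, top X: go to s1, push XX → (s1, xxzyzx, XXXZ)
  read x, top X: go to s0, push XX → (s0, xzyzx, XXXXZ)
  read x, top X: go to s3, push XX → (s3, zyzx, XXXXXZ)
  read z, top X: go to s1, push ε → (s1, yzx, XXXXZ)
  read y, top X: go to s1, push XX → (s1, zx, XXXXXZ)
  read z, top X: go to s0, push ε → (s0, x, XXXXZ)
  read x, top X: go to s3, push XX → (s3, ε, XXXXXZ)
All input consumed; M is in state s3.

s3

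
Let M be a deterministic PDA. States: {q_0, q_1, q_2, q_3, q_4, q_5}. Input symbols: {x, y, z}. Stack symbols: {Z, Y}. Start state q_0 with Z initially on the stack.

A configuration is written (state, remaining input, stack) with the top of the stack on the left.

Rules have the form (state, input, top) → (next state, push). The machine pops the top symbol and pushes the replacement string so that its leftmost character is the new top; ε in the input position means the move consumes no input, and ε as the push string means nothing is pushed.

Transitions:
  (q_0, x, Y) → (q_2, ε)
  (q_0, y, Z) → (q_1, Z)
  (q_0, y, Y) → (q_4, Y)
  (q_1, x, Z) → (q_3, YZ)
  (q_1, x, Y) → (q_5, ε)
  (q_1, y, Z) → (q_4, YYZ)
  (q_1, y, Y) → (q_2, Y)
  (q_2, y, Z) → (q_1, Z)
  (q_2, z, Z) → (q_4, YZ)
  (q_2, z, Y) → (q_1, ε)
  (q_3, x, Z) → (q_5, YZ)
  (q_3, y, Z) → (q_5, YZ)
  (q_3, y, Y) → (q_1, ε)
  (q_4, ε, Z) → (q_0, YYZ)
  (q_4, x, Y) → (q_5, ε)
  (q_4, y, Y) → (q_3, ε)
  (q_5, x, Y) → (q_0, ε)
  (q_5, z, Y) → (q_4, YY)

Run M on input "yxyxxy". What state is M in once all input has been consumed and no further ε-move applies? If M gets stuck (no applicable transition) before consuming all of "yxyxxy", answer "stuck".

stuck

(q_0, yxyxxy, Z)
  read y, top Z: go to q_1, push Z → (q_1, xyxxy, Z)
  read x, top Z: go to q_3, push YZ → (q_3, yxxy, YZ)
  read y, top Y: go to q_1, push ε → (q_1, xxy, Z)
  read x, top Z: go to q_3, push YZ → (q_3, xy, YZ)
No transition for (q_3, x, top Y); M blocks with input xy remaining.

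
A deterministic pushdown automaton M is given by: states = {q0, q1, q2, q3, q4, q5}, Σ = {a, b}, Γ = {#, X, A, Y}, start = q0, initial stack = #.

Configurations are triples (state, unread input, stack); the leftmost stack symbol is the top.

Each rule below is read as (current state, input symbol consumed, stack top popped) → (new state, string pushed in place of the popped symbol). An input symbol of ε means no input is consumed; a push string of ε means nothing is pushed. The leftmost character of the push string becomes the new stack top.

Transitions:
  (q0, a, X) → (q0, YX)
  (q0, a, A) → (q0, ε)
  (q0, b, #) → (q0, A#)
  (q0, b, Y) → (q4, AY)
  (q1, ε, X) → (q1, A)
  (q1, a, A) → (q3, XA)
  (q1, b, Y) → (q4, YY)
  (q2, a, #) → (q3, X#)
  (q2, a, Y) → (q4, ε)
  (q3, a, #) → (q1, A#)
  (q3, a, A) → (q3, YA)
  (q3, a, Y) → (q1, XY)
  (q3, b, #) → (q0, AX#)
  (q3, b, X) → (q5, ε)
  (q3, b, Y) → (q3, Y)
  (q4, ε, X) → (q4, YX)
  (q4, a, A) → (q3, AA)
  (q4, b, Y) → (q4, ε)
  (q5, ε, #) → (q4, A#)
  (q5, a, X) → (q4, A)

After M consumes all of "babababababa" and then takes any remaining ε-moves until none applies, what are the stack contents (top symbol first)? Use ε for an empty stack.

(q0, babababababa, #) ⊢ (q0, abababababa, A#) ⊢ (q0, bababababa, #) ⊢ (q0, ababababa, A#) ⊢ (q0, babababa, #) ⊢ (q0, abababa, A#) ⊢ (q0, bababa, #) ⊢ (q0, ababa, A#) ⊢ (q0, baba, #) ⊢ (q0, aba, A#) ⊢ (q0, ba, #) ⊢ (q0, a, A#) ⊢ (q0, ε, #)
All input consumed in state q0 with stack #.

#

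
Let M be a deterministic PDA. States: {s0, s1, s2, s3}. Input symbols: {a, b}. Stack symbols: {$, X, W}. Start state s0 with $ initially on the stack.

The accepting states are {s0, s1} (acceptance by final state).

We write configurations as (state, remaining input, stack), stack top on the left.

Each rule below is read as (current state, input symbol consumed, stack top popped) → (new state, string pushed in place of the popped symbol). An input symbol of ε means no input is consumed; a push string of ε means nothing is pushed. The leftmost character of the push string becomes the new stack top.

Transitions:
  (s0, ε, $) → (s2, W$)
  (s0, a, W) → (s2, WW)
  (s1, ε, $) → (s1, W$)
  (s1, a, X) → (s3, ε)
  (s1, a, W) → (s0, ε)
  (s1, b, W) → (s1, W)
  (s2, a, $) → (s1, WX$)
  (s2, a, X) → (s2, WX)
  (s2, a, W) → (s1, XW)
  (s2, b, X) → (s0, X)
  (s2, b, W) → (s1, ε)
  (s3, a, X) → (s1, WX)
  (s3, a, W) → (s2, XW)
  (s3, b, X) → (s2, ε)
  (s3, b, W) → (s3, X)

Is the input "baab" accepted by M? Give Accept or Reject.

(s0, baab, $)
  ε-move, top $: go to s2, push W$ → (s2, baab, W$)
  read b, top W: go to s1, push ε → (s1, aab, $)
  ε-move, top $: go to s1, push W$ → (s1, aab, W$)
  read a, top W: go to s0, push ε → (s0, ab, $)
  ε-move, top $: go to s2, push W$ → (s2, ab, W$)
  read a, top W: go to s1, push XW → (s1, b, XW$)
No transition applies at (s1, b, XW$); input not fully consumed.

Reject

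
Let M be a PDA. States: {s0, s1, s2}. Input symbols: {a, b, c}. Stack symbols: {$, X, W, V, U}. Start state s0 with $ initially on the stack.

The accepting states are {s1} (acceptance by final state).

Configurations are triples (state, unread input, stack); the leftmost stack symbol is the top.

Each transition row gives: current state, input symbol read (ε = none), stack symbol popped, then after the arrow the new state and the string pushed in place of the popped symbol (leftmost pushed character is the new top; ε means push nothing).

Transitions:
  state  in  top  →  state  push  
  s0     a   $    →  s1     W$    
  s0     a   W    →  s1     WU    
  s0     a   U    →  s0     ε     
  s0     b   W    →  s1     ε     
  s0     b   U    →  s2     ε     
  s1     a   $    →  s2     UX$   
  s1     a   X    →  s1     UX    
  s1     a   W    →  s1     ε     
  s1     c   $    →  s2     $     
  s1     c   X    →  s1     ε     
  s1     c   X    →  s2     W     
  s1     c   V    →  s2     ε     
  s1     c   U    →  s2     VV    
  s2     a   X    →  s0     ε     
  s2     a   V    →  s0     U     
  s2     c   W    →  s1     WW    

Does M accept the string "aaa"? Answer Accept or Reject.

No computation consumes all input and reaches a final state.

Reject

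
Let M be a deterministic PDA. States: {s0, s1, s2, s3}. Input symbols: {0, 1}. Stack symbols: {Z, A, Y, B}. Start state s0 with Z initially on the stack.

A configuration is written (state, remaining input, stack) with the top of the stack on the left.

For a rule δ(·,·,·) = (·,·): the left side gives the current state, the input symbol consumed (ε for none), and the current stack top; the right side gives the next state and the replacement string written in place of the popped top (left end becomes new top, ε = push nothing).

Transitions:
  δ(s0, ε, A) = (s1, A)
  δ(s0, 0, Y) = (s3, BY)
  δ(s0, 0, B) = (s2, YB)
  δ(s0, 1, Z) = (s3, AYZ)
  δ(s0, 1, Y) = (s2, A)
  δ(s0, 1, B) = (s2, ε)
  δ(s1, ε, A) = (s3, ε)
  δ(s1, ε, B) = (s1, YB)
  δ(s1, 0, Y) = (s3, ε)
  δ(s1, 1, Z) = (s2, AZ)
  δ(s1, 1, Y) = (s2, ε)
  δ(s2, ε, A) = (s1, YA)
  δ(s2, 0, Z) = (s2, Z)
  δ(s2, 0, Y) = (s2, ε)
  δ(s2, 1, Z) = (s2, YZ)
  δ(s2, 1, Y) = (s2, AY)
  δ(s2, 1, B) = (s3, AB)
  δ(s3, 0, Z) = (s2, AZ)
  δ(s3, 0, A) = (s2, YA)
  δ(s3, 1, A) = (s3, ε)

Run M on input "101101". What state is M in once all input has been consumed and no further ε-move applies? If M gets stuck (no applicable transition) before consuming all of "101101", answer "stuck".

s3

(s0, 101101, Z)
  read 1, top Z: go to s3, push AYZ → (s3, 01101, AYZ)
  read 0, top A: go to s2, push YA → (s2, 1101, YAYZ)
  read 1, top Y: go to s2, push AY → (s2, 101, AYAYZ)
  ε-move, top A: go to s1, push YA → (s1, 101, YAYAYZ)
  read 1, top Y: go to s2, push ε → (s2, 01, AYAYZ)
  ε-move, top A: go to s1, push YA → (s1, 01, YAYAYZ)
  read 0, top Y: go to s3, push ε → (s3, 1, AYAYZ)
  read 1, top A: go to s3, push ε → (s3, ε, YAYZ)
All input consumed; M is in state s3.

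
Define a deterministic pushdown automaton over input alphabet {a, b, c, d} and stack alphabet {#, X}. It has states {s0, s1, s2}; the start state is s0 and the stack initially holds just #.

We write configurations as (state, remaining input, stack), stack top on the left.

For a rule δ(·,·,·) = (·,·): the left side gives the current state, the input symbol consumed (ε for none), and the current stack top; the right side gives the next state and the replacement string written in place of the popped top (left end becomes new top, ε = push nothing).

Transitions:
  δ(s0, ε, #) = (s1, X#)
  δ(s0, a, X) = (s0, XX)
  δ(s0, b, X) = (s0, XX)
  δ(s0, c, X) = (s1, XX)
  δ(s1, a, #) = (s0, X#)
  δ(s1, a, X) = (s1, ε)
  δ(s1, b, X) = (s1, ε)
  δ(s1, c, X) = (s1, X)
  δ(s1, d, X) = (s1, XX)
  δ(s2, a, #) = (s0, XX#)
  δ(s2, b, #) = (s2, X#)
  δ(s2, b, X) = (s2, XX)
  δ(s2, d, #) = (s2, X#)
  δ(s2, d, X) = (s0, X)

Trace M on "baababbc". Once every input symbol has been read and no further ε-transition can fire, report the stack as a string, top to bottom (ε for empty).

XXXXXXX#

(s0, baababbc, #)
  ε-move, top #: go to s1, push X# → (s1, baababbc, X#)
  read b, top X: go to s1, push ε → (s1, aababbc, #)
  read a, top #: go to s0, push X# → (s0, ababbc, X#)
  read a, top X: go to s0, push XX → (s0, babbc, XX#)
  read b, top X: go to s0, push XX → (s0, abbc, XXX#)
  read a, top X: go to s0, push XX → (s0, bbc, XXXX#)
  read b, top X: go to s0, push XX → (s0, bc, XXXXX#)
  read b, top X: go to s0, push XX → (s0, c, XXXXXX#)
  read c, top X: go to s1, push XX → (s1, ε, XXXXXXX#)
All input consumed in state s1 with stack XXXXXXX#.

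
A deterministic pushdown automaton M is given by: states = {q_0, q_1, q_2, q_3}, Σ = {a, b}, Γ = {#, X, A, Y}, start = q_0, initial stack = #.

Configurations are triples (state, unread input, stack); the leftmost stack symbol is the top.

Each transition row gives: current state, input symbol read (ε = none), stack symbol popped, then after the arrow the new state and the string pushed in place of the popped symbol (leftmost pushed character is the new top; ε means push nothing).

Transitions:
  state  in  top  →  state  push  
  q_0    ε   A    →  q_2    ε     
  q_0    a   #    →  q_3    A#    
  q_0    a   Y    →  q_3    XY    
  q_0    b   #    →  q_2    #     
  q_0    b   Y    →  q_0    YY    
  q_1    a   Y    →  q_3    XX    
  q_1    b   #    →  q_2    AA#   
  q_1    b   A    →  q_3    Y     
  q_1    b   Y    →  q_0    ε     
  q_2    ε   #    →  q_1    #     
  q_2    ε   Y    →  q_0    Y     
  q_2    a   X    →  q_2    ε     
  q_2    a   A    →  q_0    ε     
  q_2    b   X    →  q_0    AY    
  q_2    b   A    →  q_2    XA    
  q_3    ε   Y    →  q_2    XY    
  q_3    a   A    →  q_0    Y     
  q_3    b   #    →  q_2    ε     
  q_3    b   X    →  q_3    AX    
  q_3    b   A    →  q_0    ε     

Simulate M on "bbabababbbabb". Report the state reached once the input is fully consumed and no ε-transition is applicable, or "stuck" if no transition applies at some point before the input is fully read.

(q_0, bbabababbbabb, #)
  read b, top #: go to q_2, push # → (q_2, babababbbabb, #)
  ε-move, top #: go to q_1, push # → (q_1, babababbbabb, #)
  read b, top #: go to q_2, push AA# → (q_2, abababbbabb, AA#)
  read a, top A: go to q_0, push ε → (q_0, bababbbabb, A#)
  ε-move, top A: go to q_2, push ε → (q_2, bababbbabb, #)
  ε-move, top #: go to q_1, push # → (q_1, bababbbabb, #)
  read b, top #: go to q_2, push AA# → (q_2, ababbbabb, AA#)
  read a, top A: go to q_0, push ε → (q_0, babbbabb, A#)
  ε-move, top A: go to q_2, push ε → (q_2, babbbabb, #)
  ε-move, top #: go to q_1, push # → (q_1, babbbabb, #)
  read b, top #: go to q_2, push AA# → (q_2, abbbabb, AA#)
  read a, top A: go to q_0, push ε → (q_0, bbbabb, A#)
  ε-move, top A: go to q_2, push ε → (q_2, bbbabb, #)
  ε-move, top #: go to q_1, push # → (q_1, bbbabb, #)
  read b, top #: go to q_2, push AA# → (q_2, bbabb, AA#)
  read b, top A: go to q_2, push XA → (q_2, babb, XAA#)
  read b, top X: go to q_0, push AY → (q_0, abb, AYAA#)
  ε-move, top A: go to q_2, push ε → (q_2, abb, YAA#)
  ε-move, top Y: go to q_0, push Y → (q_0, abb, YAA#)
  read a, top Y: go to q_3, push XY → (q_3, bb, XYAA#)
  read b, top X: go to q_3, push AX → (q_3, b, AXYAA#)
  read b, top A: go to q_0, push ε → (q_0, ε, XYAA#)
All input consumed; M is in state q_0.

q_0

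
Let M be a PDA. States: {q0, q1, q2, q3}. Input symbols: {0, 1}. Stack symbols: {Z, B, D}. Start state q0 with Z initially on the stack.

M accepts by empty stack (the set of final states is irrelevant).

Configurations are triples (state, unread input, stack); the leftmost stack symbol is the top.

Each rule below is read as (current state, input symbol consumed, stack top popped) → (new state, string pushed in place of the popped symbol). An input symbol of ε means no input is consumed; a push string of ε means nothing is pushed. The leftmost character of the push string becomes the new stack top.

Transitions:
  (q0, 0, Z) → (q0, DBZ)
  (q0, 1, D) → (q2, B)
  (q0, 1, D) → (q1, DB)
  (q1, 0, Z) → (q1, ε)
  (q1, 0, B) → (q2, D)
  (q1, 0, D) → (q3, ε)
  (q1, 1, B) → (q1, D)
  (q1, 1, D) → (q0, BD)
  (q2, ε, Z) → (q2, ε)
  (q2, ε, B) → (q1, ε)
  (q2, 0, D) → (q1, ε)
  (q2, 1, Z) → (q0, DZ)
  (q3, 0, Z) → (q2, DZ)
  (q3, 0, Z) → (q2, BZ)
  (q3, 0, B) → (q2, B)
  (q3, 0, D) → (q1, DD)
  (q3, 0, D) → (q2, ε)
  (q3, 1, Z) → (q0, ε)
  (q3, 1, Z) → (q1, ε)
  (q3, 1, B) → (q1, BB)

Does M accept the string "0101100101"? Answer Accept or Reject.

One accepting computation: (q0, 0101100101, Z) ⊢ (q0, 101100101, DBZ) ⊢ (q1, 01100101, DBBZ) ⊢ (q3, 1100101, BBZ) ⊢ (q1, 100101, BBBZ) ⊢ (q1, 00101, DBBZ) ⊢ (q3, 0101, BBZ) ⊢ (q2, 101, BBZ) ⊢ (q1, 101, BZ) ⊢ (q1, 01, DZ) ⊢ (q3, 1, Z) ⊢ (q0, ε, ε)
All input consumed and the stack is empty.

Accept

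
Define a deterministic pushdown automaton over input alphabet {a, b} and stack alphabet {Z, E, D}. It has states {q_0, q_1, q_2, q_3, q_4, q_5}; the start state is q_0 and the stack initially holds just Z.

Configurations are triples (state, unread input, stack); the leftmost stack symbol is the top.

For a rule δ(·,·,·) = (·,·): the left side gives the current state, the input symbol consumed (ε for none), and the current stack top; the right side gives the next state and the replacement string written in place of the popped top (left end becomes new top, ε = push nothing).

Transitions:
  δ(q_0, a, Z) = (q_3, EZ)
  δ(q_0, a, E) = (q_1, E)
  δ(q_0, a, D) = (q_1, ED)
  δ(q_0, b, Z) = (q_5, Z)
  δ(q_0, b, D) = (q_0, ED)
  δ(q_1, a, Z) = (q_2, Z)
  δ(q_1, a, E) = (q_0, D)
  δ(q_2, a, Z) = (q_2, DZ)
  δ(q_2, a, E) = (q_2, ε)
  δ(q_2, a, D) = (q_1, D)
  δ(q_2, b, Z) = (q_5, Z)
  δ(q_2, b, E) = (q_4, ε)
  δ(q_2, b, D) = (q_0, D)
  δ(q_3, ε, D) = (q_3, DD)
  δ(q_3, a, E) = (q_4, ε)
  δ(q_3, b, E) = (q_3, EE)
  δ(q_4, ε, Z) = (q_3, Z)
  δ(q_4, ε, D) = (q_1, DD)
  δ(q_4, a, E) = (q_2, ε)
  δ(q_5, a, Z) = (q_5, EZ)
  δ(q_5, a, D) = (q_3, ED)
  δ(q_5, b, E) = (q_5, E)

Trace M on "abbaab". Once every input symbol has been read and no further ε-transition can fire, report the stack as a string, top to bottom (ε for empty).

Z

(q_0, abbaab, Z)
  read a, top Z: go to q_3, push EZ → (q_3, bbaab, EZ)
  read b, top E: go to q_3, push EE → (q_3, baab, EEZ)
  read b, top E: go to q_3, push EE → (q_3, aab, EEEZ)
  read a, top E: go to q_4, push ε → (q_4, ab, EEZ)
  read a, top E: go to q_2, push ε → (q_2, b, EZ)
  read b, top E: go to q_4, push ε → (q_4, ε, Z)
  ε-move, top Z: go to q_3, push Z → (q_3, ε, Z)
All input consumed in state q_3 with stack Z.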